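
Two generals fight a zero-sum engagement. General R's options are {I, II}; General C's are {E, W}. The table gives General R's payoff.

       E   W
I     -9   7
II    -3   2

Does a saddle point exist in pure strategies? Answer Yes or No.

Yes

Row minima: I → -9, II → -3; maximin = -3.
Column maxima: E → -3, W → 7; minimax = -3.
maximin = minimax = -3, so a saddle point exists.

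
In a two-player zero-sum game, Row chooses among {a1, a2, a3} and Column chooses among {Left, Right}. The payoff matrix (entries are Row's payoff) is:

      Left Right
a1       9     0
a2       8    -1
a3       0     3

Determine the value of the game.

9/4

Row minima: a1 → 0, a2 → -1, a3 → 0; maximin = 0.
Column maxima: Left → 9, Right → 3; minimax = 3.
0 ≠ 3, so there is no saddle point; optimal play is mixed.
a2 is strictly dominated by a1, so Row never plays it.
On the remaining 2×2 (a1, a3 vs Left, Right):
Let Row play a1 with probability p. Expected payoff against Left: 9p + 0(1−p) = 9p; against Right: 0p + 3(1−p) = −3p + 3.
Setting these equal: 9p = −3p + 3 ⇒ 12p = 3 ⇒ p = 1/4, and the value is (9)·(1/4) = 9/4.
For Column: with q = P(Left), equating a1's and a3's payoffs gives 9q = −3q + 3 ⇒ q = 1/4.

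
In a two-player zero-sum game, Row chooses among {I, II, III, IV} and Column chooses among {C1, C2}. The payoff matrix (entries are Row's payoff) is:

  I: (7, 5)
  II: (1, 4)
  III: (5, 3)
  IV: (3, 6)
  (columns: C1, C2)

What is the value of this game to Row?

27/5

Row minima: I → 5, II → 1, III → 3, IV → 3; maximin = 5.
Column maxima: C1 → 7, C2 → 6; minimax = 6.
5 ≠ 6, so there is no saddle point; optimal play is mixed.
II is strictly dominated by I, so Row never plays it.
III is strictly dominated by I, so Row never plays it.
On the remaining 2×2 (I, IV vs C1, C2):
Let Row play I with probability p. Expected payoff against C1: 7p + 3(1−p) = 4p + 3; against C2: 5p + 6(1−p) = −p + 6.
Setting these equal: 4p + 3 = −p + 6 ⇒ 5p = 3 ⇒ p = 3/5, and the value is (4)·(3/5) + 3 = 27/5.
For Column: with q = P(C1), equating I's and IV's payoffs gives 2q + 5 = −3q + 6 ⇒ q = 1/5.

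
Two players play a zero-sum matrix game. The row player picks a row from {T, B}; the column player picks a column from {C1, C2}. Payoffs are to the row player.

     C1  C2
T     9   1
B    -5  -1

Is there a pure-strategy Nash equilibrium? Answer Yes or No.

Row minima: T → 1, B → -5; maximin = 1.
Column maxima: C1 → 9, C2 → 1; minimax = 1.
maximin = minimax = 1, so a saddle point exists.

Yes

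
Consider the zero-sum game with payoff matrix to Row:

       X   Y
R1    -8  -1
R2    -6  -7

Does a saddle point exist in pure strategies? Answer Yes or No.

Row minima: R1 → -8, R2 → -7; maximin = -7.
Column maxima: X → -6, Y → -1; minimax = -6.
-7 ≠ -6, so no pure-strategy equilibrium exists.

No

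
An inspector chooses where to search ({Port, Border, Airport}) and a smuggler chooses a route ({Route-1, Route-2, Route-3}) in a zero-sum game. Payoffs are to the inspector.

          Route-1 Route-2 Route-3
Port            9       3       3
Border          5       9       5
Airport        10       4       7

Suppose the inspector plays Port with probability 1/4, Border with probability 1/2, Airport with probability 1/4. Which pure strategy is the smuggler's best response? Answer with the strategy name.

If the smuggler plays Route-1, the inspector's expected payoff is (1/4)·9 + (1/2)·5 + (1/4)·10 = 29/4.
If the smuggler plays Route-2, the inspector's expected payoff is (1/4)·3 + (1/2)·9 + (1/4)·4 = 25/4.
If the smuggler plays Route-3, the inspector's expected payoff is (1/4)·3 + (1/2)·5 + (1/4)·7 = 5.
The smuggler minimizes the inspector's payoff; the smallest is 5, so the best response is Route-3.

Route-3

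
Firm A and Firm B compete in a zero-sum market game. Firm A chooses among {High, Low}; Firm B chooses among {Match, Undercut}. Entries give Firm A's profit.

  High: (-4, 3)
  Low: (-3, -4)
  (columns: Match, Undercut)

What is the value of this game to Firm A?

Row minima: High → -4, Low → -4; maximin = -4.
Column maxima: Match → -3, Undercut → 3; minimax = -3.
-4 ≠ -3, so there is no saddle point; optimal play is mixed.
Let Firm A play High with probability p. Expected payoff against Match: (-4)p + (-3)(1−p) = −p − 3; against Undercut: 3p + (-4)(1−p) = 7p − 4.
Setting these equal: −p − 3 = 7p − 4 ⇒ −8p = -1 ⇒ p = 1/8, and the value is (-1)·(1/8) − 3 = -25/8.
For Firm B: with q = P(Match), equating High's and Low's payoffs gives −7q + 3 = q − 4 ⇒ q = 7/8.

-25/8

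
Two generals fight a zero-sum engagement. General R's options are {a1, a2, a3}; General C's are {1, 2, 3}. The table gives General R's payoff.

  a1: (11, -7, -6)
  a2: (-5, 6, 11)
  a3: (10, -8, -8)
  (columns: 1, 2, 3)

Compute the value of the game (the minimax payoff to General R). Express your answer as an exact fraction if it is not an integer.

31/29

Row minima: a1 → -7, a2 → -5, a3 → -8; maximin = -5.
Column maxima: 1 → 11, 2 → 6, 3 → 11; minimax = 6.
-5 ≠ 6, so there is no saddle point; optimal play is mixed.
a3 is strictly dominated by a1, so General R never plays it.
With a3 eliminated, 3 is strictly dominated by 2 (it gives General R strictly more in every remaining row), so General C never plays it.
On the remaining 2×2 (a1, a2 vs 1, 2):
Let General R play a1 with probability p. Expected payoff against 1: 11p + (-5)(1−p) = 16p − 5; against 2: (-7)p + 6(1−p) = −13p + 6.
Setting these equal: 16p − 5 = −13p + 6 ⇒ 29p = 11 ⇒ p = 11/29, and the value is (16)·(11/29) − 5 = 31/29.
For General C: with q = P(1), equating a1's and a2's payoffs gives 18q − 7 = −11q + 6 ⇒ q = 13/29.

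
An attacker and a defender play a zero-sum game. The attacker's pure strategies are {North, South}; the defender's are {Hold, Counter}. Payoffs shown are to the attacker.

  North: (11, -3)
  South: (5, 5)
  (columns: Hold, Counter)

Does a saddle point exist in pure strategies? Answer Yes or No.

Row minima: North → -3, South → 5; maximin = 5.
Column maxima: Hold → 11, Counter → 5; minimax = 5.
maximin = minimax = 5, so a saddle point exists.

Yes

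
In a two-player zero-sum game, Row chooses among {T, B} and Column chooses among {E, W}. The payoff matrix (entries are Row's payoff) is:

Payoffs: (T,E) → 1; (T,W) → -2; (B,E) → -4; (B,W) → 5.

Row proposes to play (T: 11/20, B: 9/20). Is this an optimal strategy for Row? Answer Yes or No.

Against E this mix gives (11/20)·1 + (9/20)·(-4) = -5/4.
Against W this mix gives (11/20)·(-2) + (9/20)·5 = 23/20.
Column will play E, holding Row to -5/4. Shifting weight toward the row that does better against E would raise this floor (the equalizing mix achieves -1/4 against both E and W), so the proposed strategy is not optimal.

No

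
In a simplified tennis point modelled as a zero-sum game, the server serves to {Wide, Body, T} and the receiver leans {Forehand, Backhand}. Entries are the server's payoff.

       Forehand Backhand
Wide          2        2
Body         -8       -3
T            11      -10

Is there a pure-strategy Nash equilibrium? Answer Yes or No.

Yes

Row minima: Wide → 2, Body → -8, T → -10; maximin = 2.
Column maxima: Forehand → 11, Backhand → 2; minimax = 2.
maximin = minimax = 2, so a saddle point exists.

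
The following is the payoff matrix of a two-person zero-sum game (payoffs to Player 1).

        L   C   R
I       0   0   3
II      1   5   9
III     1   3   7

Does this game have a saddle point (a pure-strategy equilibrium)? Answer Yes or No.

Row minima: I → 0, II → 1, III → 1; maximin = 1.
Column maxima: L → 1, C → 5, R → 9; minimax = 1.
maximin = minimax = 1, so a saddle point exists.

Yes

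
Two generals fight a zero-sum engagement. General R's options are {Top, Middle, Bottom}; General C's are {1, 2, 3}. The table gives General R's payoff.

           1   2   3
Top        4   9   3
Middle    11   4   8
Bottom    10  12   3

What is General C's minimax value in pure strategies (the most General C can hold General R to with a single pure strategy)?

Column maxima: 1 → 11, 2 → 12, 3 → 8.
The smallest of these is 8.

8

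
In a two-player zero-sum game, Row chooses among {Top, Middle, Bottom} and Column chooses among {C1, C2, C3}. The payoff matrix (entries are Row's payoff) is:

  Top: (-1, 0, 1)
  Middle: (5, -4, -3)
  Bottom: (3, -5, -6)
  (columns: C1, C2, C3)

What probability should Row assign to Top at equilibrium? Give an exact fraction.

Row minima: Top → -1, Middle → -4, Bottom → -6; maximin = -1.
Column maxima: C1 → 5, C2 → 0, C3 → 1; minimax = 0.
-1 ≠ 0, so there is no saddle point; optimal play is mixed.
Bottom is strictly dominated by Middle, so Row never plays it.
With Bottom eliminated, C3 is strictly dominated by C2 (it gives Row strictly more in every remaining row), so Column never plays it.
On the remaining 2×2 (Top, Middle vs C1, C2):
Let Row play Top with probability p. Expected payoff against C1: (-1)p + 5(1−p) = −6p + 5; against C2: 0p + (-4)(1−p) = 4p − 4.
Setting these equal: −6p + 5 = 4p − 4 ⇒ −10p = -9 ⇒ p = 9/10, and the value is (-6)·(9/10) + 5 = -2/5.
For Column: with q = P(C1), equating Top's and Middle's payoffs gives −q = 9q − 4 ⇒ q = 2/5.

9/10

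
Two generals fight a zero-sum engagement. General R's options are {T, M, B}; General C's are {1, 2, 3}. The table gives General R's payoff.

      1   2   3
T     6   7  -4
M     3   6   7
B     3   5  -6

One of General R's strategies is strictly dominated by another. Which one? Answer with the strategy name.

T gives a strictly higher payoff than B against every column: 6 > 3, 7 > 5, -4 > -6.
So B is strictly dominated and General R never plays it.

B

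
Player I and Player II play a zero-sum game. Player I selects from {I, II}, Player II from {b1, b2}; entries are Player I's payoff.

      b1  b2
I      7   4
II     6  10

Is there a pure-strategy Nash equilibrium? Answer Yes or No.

No

Row minima: I → 4, II → 6; maximin = 6.
Column maxima: b1 → 7, b2 → 10; minimax = 7.
6 ≠ 7, so no pure-strategy equilibrium exists.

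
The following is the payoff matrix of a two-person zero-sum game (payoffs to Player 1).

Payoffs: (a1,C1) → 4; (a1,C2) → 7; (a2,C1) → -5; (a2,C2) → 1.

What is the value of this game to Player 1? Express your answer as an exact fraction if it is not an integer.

Row minima: a1 → 4, a2 → -5; maximin = 4.
Column maxima: C1 → 4, C2 → 7; minimax = 4.
Since maximin = minimax = 4, there is a saddle point and the value is 4.

4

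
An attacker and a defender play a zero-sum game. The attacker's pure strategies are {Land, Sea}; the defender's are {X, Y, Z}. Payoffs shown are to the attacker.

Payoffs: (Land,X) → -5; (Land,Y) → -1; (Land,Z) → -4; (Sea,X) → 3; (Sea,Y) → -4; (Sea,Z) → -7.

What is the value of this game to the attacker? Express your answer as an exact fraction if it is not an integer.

-47/11

Row minima: Land → -5, Sea → -7; maximin = -5.
Column maxima: X → 3, Y → -1, Z → -4; minimax = -4.
-5 ≠ -4, so there is no saddle point; optimal play is mixed.
Y is strictly dominated by Z (it gives the attacker strictly more in every row), so the defender never plays it.
On the remaining 2×2 (Land, Sea vs X, Z):
Let the attacker play Land with probability p. Expected payoff against X: (-5)p + 3(1−p) = −8p + 3; against Z: (-4)p + (-7)(1−p) = 3p − 7.
Setting these equal: −8p + 3 = 3p − 7 ⇒ −11p = -10 ⇒ p = 10/11, and the value is (-8)·(10/11) + 3 = -47/11.
For the defender: with q = P(X), equating Land's and Sea's payoffs gives −q − 4 = 10q − 7 ⇒ q = 3/11.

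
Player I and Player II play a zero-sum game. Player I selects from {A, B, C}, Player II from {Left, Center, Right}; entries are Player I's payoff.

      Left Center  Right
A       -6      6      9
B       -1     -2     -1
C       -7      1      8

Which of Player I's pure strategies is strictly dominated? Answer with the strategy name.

A gives a strictly higher payoff than C against every column: -6 > -7, 6 > 1, 9 > 8.
So C is strictly dominated and Player I never plays it.

C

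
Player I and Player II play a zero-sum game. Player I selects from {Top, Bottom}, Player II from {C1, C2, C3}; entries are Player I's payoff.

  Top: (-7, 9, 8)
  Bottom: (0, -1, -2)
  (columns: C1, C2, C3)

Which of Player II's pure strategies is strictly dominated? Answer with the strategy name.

C3 holds Player I's payoff strictly below C2 in every row: 8 < 9, -2 < -1.
So C2 is strictly dominated for Player II.

C2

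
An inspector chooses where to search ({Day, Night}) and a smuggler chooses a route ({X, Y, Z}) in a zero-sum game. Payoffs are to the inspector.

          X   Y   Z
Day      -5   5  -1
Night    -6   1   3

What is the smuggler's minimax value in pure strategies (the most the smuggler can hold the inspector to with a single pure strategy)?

Column maxima: X → -5, Y → 5, Z → 3.
The smallest of these is -5.

-5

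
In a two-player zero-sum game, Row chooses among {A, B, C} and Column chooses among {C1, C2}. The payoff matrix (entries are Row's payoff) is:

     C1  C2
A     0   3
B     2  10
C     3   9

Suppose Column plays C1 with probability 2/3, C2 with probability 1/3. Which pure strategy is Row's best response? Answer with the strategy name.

Expected payoff of A: (2/3)·0 + (1/3)·3 = 1.
Expected payoff of B: (2/3)·2 + (1/3)·10 = 14/3.
Expected payoff of C: (2/3)·3 + (1/3)·9 = 5.
The largest is 5, so Row's best response is C.

C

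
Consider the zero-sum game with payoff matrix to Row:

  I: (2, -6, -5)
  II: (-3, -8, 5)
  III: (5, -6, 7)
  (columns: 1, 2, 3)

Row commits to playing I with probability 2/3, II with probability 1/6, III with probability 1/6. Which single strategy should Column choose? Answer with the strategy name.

If Column plays 1, Row's expected payoff is (2/3)·2 + (1/6)·(-3) + (1/6)·5 = 5/3.
If Column plays 2, Row's expected payoff is (2/3)·(-6) + (1/6)·(-8) + (1/6)·(-6) = -19/3.
If Column plays 3, Row's expected payoff is (2/3)·(-5) + (1/6)·5 + (1/6)·7 = -4/3.
Column minimizes Row's payoff; the smallest is -19/3, so the best response is 2.

2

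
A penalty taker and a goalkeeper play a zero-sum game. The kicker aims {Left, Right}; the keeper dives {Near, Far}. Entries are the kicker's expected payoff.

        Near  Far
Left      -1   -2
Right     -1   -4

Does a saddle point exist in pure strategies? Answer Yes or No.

Row minima: Left → -2, Right → -4; maximin = -2.
Column maxima: Near → -1, Far → -2; minimax = -2.
maximin = minimax = -2, so a saddle point exists.

Yes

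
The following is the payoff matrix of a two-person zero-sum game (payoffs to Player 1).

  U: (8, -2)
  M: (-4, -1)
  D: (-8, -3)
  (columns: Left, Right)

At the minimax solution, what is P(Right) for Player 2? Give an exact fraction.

12/13

Row minima: U → -2, M → -4, D → -8; maximin = -2.
Column maxima: Left → 8, Right → -1; minimax = -1.
-2 ≠ -1, so there is no saddle point; optimal play is mixed.
D is strictly dominated by U, so Player 1 never plays it.
On the remaining 2×2 (U, M vs Left, Right):
Let Player 1 play U with probability p. Expected payoff against Left: 8p + (-4)(1−p) = 12p − 4; against Right: (-2)p + (-1)(1−p) = −p − 1.
Setting these equal: 12p − 4 = −p − 1 ⇒ 13p = 3 ⇒ p = 3/13, and the value is (12)·(3/13) − 4 = -16/13.
For Player 2: with q = P(Left), equating U's and M's payoffs gives 10q − 2 = −3q − 1 ⇒ q = 1/13.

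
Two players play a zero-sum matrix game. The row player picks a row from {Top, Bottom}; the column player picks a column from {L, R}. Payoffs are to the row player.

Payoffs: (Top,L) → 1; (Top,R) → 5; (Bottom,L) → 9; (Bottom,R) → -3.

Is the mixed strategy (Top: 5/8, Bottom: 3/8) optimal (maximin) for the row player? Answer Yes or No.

Against L this mix gives (5/8)·1 + (3/8)·9 = 4.
Against R this mix gives (5/8)·5 + (3/8)·(-3) = 2.
The column player will play R, holding the row player to 2. Shifting weight toward the row that does better against R would raise this floor (the equalizing mix achieves 3 against both R and L), so the proposed strategy is not optimal.

No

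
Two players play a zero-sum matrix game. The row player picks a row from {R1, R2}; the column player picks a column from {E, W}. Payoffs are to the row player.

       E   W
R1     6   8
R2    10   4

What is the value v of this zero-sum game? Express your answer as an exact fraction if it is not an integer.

7

Row minima: R1 → 6, R2 → 4; maximin = 6.
Column maxima: E → 10, W → 8; minimax = 8.
6 ≠ 8, so there is no saddle point; optimal play is mixed.
Let the row player play R1 with probability p. Expected payoff against E: 6p + 10(1−p) = −4p + 10; against W: 8p + 4(1−p) = 4p + 4.
Setting these equal: −4p + 10 = 4p + 4 ⇒ −8p = -6 ⇒ p = 3/4, and the value is (-4)·(3/4) + 10 = 7.
For the column player: with q = P(E), equating R1's and R2's payoffs gives −2q + 8 = 6q + 4 ⇒ q = 1/2.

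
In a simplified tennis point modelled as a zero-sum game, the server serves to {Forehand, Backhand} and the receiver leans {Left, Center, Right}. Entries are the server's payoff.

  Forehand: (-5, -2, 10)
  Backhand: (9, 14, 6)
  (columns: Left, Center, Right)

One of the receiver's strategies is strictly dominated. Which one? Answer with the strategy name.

Left holds the server's payoff strictly below Center in every row: -5 < -2, 9 < 14.
So Center is strictly dominated for the receiver.

Center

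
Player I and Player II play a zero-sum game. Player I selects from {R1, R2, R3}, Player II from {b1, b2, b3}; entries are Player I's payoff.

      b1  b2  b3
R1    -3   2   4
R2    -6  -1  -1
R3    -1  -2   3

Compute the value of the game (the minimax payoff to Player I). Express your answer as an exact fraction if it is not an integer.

Row minima: R1 → -3, R2 → -6, R3 → -2; maximin = -2.
Column maxima: b1 → -1, b2 → 2, b3 → 4; minimax = -1.
-2 ≠ -1, so there is no saddle point; optimal play is mixed.
R2 is strictly dominated by R1, so Player I never plays it.
b3 is strictly dominated by b1 (it gives Player I strictly more in every row), so Player II never plays it.
On the remaining 2×2 (R1, R3 vs b1, b2):
Let Player I play R1 with probability p. Expected payoff against b1: (-3)p + (-1)(1−p) = −2p − 1; against b2: 2p + (-2)(1−p) = 4p − 2.
Setting these equal: −2p − 1 = 4p − 2 ⇒ −6p = -1 ⇒ p = 1/6, and the value is (-2)·(1/6) − 1 = -4/3.
For Player II: with q = P(b1), equating R1's and R3's payoffs gives −5q + 2 = q − 2 ⇒ q = 2/3.

-4/3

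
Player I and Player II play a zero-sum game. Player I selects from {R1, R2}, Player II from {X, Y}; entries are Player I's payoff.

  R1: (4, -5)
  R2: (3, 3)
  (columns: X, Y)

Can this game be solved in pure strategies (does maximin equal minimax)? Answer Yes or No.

Row minima: R1 → -5, R2 → 3; maximin = 3.
Column maxima: X → 4, Y → 3; minimax = 3.
maximin = minimax = 3, so a saddle point exists.

Yes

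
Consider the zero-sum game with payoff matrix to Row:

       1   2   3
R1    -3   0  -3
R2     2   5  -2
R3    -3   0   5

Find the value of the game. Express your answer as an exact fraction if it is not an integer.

1/3

Row minima: R1 → -3, R2 → -2, R3 → -3; maximin = -2.
Column maxima: 1 → 2, 2 → 5, 3 → 5; minimax = 2.
-2 ≠ 2, so there is no saddle point; optimal play is mixed.
R1 is strictly dominated by R2, so Row never plays it.
2 is strictly dominated by 1 (it gives Row strictly more in every row), so Column never plays it.
On the remaining 2×2 (R2, R3 vs 1, 3):
Let Row play R2 with probability p. Expected payoff against 1: 2p + (-3)(1−p) = 5p − 3; against 3: (-2)p + 5(1−p) = −7p + 5.
Setting these equal: 5p − 3 = −7p + 5 ⇒ 12p = 8 ⇒ p = 2/3, and the value is (5)·(2/3) − 3 = 1/3.
For Column: with q = P(1), equating R2's and R3's payoffs gives 4q − 2 = −8q + 5 ⇒ q = 7/12.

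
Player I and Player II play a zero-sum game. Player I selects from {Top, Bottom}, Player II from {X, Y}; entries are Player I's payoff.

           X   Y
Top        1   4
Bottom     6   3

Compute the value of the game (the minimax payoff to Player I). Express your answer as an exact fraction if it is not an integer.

7/2

Row minima: Top → 1, Bottom → 3; maximin = 3.
Column maxima: X → 6, Y → 4; minimax = 4.
3 ≠ 4, so there is no saddle point; optimal play is mixed.
Let Player I play Top with probability p. Expected payoff against X: 1p + 6(1−p) = −5p + 6; against Y: 4p + 3(1−p) = p + 3.
Setting these equal: −5p + 6 = p + 3 ⇒ −6p = -3 ⇒ p = 1/2, and the value is (-5)·(1/2) + 6 = 7/2.
For Player II: with q = P(X), equating Top's and Bottom's payoffs gives −3q + 4 = 3q + 3 ⇒ q = 1/6.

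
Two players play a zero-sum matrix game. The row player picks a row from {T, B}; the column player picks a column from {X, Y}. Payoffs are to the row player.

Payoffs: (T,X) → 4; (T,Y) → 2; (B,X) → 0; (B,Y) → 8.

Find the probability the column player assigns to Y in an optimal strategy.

Row minima: T → 2, B → 0; maximin = 2.
Column maxima: X → 4, Y → 8; minimax = 4.
2 ≠ 4, so there is no saddle point; optimal play is mixed.
Let the row player play T with probability p. Expected payoff against X: 4p + 0(1−p) = 4p; against Y: 2p + 8(1−p) = −6p + 8.
Setting these equal: 4p = −6p + 8 ⇒ 10p = 8 ⇒ p = 4/5, and the value is (4)·(4/5) = 16/5.
For the column player: with q = P(X), equating T's and B's payoffs gives 2q + 2 = −8q + 8 ⇒ q = 3/5.

2/5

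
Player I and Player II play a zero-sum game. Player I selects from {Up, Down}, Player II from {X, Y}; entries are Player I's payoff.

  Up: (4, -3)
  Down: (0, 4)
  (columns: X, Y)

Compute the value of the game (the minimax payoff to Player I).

16/11

Row minima: Up → -3, Down → 0; maximin = 0.
Column maxima: X → 4, Y → 4; minimax = 4.
0 ≠ 4, so there is no saddle point; optimal play is mixed.
Let Player I play Up with probability p. Expected payoff against X: 4p + 0(1−p) = 4p; against Y: (-3)p + 4(1−p) = −7p + 4.
Setting these equal: 4p = −7p + 4 ⇒ 11p = 4 ⇒ p = 4/11, and the value is (4)·(4/11) = 16/11.
For Player II: with q = P(X), equating Up's and Down's payoffs gives 7q − 3 = −4q + 4 ⇒ q = 7/11.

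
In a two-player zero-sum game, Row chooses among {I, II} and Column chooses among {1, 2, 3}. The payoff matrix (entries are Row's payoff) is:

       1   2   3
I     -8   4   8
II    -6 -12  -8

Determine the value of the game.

Row minima: I → -8, II → -12; maximin = -8.
Column maxima: 1 → -6, 2 → 4, 3 → 8; minimax = -6.
-8 ≠ -6, so there is no saddle point; optimal play is mixed.
3 is strictly dominated by 2 (it gives Row strictly more in every row), so Column never plays it.
On the remaining 2×2 (I, II vs 1, 2):
Let Row play I with probability p. Expected payoff against 1: (-8)p + (-6)(1−p) = −2p − 6; against 2: 4p + (-12)(1−p) = 16p − 12.
Setting these equal: −2p − 6 = 16p − 12 ⇒ −18p = -6 ⇒ p = 1/3, and the value is (-2)·(1/3) − 6 = -20/3.
For Column: with q = P(1), equating I's and II's payoffs gives −12q + 4 = 6q − 12 ⇒ q = 8/9.

-20/3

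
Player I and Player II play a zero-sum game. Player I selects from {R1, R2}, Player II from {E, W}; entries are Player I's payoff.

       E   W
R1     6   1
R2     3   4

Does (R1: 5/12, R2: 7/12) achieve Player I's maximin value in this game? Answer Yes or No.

Against E this mix gives (5/12)·6 + (7/12)·3 = 17/4.
Against W this mix gives (5/12)·1 + (7/12)·4 = 11/4.
Player II will play W, holding Player I to 11/4. Shifting weight toward the row that does better against W would raise this floor (the equalizing mix achieves 7/2 against both W and E), so the proposed strategy is not optimal.

No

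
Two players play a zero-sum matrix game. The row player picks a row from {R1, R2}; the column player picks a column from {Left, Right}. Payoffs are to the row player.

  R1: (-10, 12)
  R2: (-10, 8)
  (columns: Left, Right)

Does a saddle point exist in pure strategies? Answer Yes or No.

Yes

Row minima: R1 → -10, R2 → -10; maximin = -10.
Column maxima: Left → -10, Right → 12; minimax = -10.
maximin = minimax = -10, so a saddle point exists.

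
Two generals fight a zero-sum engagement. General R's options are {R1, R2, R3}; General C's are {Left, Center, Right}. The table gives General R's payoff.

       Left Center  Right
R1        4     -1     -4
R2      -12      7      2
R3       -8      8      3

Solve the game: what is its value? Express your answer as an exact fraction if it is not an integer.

-20/19

Row minima: R1 → -4, R2 → -12, R3 → -8; maximin = -4.
Column maxima: Left → 4, Center → 8, Right → 3; minimax = 3.
-4 ≠ 3, so there is no saddle point; optimal play is mixed.
R2 is strictly dominated by R3, so General R never plays it.
Center is strictly dominated by Right (it gives General R strictly more in every row), so General C never plays it.
On the remaining 2×2 (R1, R3 vs Left, Right):
Let General R play R1 with probability p. Expected payoff against Left: 4p + (-8)(1−p) = 12p − 8; against Right: (-4)p + 3(1−p) = −7p + 3.
Setting these equal: 12p − 8 = −7p + 3 ⇒ 19p = 11 ⇒ p = 11/19, and the value is (12)·(11/19) − 8 = -20/19.
For General C: with q = P(Left), equating R1's and R3's payoffs gives 8q − 4 = −11q + 3 ⇒ q = 7/19.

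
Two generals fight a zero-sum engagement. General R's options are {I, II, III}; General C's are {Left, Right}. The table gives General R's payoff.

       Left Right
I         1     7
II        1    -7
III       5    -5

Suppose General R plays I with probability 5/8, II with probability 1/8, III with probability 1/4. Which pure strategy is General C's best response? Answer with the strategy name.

If General C plays Left, General R's expected payoff is (5/8)·1 + (1/8)·1 + (1/4)·5 = 2.
If General C plays Right, General R's expected payoff is (5/8)·7 + (1/8)·(-7) + (1/4)·(-5) = 9/4.
General C minimizes General R's payoff; the smallest is 2, so the best response is Left.

Left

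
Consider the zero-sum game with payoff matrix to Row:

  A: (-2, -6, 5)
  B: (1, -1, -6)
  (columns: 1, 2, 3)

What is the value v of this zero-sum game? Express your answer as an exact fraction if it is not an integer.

Row minima: A → -6, B → -6; maximin = -6.
Column maxima: 1 → 1, 2 → -1, 3 → 5; minimax = -1.
-6 ≠ -1, so there is no saddle point; optimal play is mixed.
1 is strictly dominated by 2 (it gives Row strictly more in every row), so Column never plays it.
On the remaining 2×2 (A, B vs 2, 3):
Let Row play A with probability p. Expected payoff against 2: (-6)p + (-1)(1−p) = −5p − 1; against 3: 5p + (-6)(1−p) = 11p − 6.
Setting these equal: −5p − 1 = 11p − 6 ⇒ −16p = -5 ⇒ p = 5/16, and the value is (-5)·(5/16) − 1 = -41/16.
For Column: with q = P(2), equating A's and B's payoffs gives −11q + 5 = 5q − 6 ⇒ q = 11/16.

-41/16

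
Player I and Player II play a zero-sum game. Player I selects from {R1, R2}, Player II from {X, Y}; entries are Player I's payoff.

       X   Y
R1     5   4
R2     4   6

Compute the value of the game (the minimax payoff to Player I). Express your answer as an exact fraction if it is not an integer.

14/3

Row minima: R1 → 4, R2 → 4; maximin = 4.
Column maxima: X → 5, Y → 6; minimax = 5.
4 ≠ 5, so there is no saddle point; optimal play is mixed.
Let Player I play R1 with probability p. Expected payoff against X: 5p + 4(1−p) = p + 4; against Y: 4p + 6(1−p) = −2p + 6.
Setting these equal: p + 4 = −2p + 6 ⇒ 3p = 2 ⇒ p = 2/3, and the value is (1)·(2/3) + 4 = 14/3.
For Player II: with q = P(X), equating R1's and R2's payoffs gives q + 4 = −2q + 6 ⇒ q = 2/3.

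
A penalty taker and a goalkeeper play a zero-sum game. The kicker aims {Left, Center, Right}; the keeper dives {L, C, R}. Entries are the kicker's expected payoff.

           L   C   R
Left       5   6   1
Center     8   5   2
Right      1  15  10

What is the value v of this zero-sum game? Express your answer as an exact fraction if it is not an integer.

Row minima: Left → 1, Center → 2, Right → 1; maximin = 2.
Column maxima: L → 8, C → 15, R → 10; minimax = 8.
2 ≠ 8, so there is no saddle point; optimal play is mixed.
C is strictly dominated by R (it gives the kicker strictly more in every row), so the keeper never plays it.
With C eliminated, Left is strictly dominated by Center (Center gives the kicker strictly more in every remaining column), so the kicker never plays it.
On the remaining 2×2 (Center, Right vs L, R):
Let the kicker play Center with probability p. Expected payoff against L: 8p + 1(1−p) = 7p + 1; against R: 2p + 10(1−p) = −8p + 10.
Setting these equal: 7p + 1 = −8p + 10 ⇒ 15p = 9 ⇒ p = 3/5, and the value is (7)·(3/5) + 1 = 26/5.
For the keeper: with q = P(L), equating Center's and Right's payoffs gives 6q + 2 = −9q + 10 ⇒ q = 8/15.

26/5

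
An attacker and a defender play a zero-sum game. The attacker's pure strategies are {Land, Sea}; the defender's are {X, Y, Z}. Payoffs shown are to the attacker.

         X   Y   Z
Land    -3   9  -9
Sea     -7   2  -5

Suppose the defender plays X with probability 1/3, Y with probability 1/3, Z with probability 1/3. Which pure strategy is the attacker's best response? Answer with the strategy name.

Expected payoff of Land: (1/3)·(-3) + (1/3)·9 + (1/3)·(-9) = -1.
Expected payoff of Sea: (1/3)·(-7) + (1/3)·2 + (1/3)·(-5) = -10/3.
The largest is -1, so the attacker's best response is Land.

Land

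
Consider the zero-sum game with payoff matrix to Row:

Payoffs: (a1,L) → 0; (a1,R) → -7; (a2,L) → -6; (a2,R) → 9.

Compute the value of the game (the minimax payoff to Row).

Row minima: a1 → -7, a2 → -6; maximin = -6.
Column maxima: L → 0, R → 9; minimax = 0.
-6 ≠ 0, so there is no saddle point; optimal play is mixed.
Let Row play a1 with probability p. Expected payoff against L: 0p + (-6)(1−p) = 6p − 6; against R: (-7)p + 9(1−p) = −16p + 9.
Setting these equal: 6p − 6 = −16p + 9 ⇒ 22p = 15 ⇒ p = 15/22, and the value is (6)·(15/22) − 6 = -21/11.
For Column: with q = P(L), equating a1's and a2's payoffs gives 7q − 7 = −15q + 9 ⇒ q = 8/11.

-21/11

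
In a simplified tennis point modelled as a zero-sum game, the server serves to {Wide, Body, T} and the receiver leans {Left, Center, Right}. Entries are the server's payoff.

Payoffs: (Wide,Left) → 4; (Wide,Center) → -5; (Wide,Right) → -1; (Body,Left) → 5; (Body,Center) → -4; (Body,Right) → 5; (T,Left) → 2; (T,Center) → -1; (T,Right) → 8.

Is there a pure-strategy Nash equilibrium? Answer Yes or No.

Yes

Row minima: Wide → -5, Body → -4, T → -1; maximin = -1.
Column maxima: Left → 5, Center → -1, Right → 8; minimax = -1.
maximin = minimax = -1, so a saddle point exists.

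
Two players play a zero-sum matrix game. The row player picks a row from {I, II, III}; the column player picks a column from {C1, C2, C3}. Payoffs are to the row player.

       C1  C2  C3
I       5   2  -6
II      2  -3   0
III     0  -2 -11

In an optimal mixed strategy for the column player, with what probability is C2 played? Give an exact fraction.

Row minima: I → -6, II → -3, III → -11; maximin = -3.
Column maxima: C1 → 5, C2 → 2, C3 → 0; minimax = 0.
-3 ≠ 0, so there is no saddle point; optimal play is mixed.
III is strictly dominated by I, so the row player never plays it.
C1 is strictly dominated by C2 (it gives the row player strictly more in every row), so the column player never plays it.
On the remaining 2×2 (I, II vs C2, C3):
Let the row player play I with probability p. Expected payoff against C2: 2p + (-3)(1−p) = 5p − 3; against C3: (-6)p + 0(1−p) = −6p.
Setting these equal: 5p − 3 = −6p ⇒ 11p = 3 ⇒ p = 3/11, and the value is (5)·(3/11) − 3 = -18/11.
For the column player: with q = P(C2), equating I's and II's payoffs gives 8q − 6 = −3q ⇒ q = 6/11.

6/11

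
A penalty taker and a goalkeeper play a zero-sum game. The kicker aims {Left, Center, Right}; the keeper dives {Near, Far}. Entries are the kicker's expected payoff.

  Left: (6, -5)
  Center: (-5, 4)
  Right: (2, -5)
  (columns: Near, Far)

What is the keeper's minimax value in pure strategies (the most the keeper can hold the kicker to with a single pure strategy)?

4

Column maxima: Near → 6, Far → 4.
The smallest of these is 4.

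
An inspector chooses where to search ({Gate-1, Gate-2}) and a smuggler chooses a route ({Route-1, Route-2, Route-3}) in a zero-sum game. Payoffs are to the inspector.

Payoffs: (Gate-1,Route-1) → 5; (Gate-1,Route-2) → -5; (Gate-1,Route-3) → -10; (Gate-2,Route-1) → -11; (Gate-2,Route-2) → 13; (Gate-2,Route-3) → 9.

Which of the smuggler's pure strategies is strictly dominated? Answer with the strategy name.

Route-3 holds the inspector's payoff strictly below Route-2 in every row: -10 < -5, 9 < 13.
So Route-2 is strictly dominated for the smuggler.

Route-2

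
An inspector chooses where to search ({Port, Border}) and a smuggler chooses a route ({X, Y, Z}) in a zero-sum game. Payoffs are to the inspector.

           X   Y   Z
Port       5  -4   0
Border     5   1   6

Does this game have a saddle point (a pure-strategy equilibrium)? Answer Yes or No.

Yes

Row minima: Port → -4, Border → 1; maximin = 1.
Column maxima: X → 5, Y → 1, Z → 6; minimax = 1.
maximin = minimax = 1, so a saddle point exists.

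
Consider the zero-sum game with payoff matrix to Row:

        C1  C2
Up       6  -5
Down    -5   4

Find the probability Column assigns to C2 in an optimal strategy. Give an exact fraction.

Row minima: Up → -5, Down → -5; maximin = -5.
Column maxima: C1 → 6, C2 → 4; minimax = 4.
-5 ≠ 4, so there is no saddle point; optimal play is mixed.
Let Row play Up with probability p. Expected payoff against C1: 6p + (-5)(1−p) = 11p − 5; against C2: (-5)p + 4(1−p) = −9p + 4.
Setting these equal: 11p − 5 = −9p + 4 ⇒ 20p = 9 ⇒ p = 9/20, and the value is (11)·(9/20) − 5 = -1/20.
For Column: with q = P(C1), equating Up's and Down's payoffs gives 11q − 5 = −9q + 4 ⇒ q = 9/20.

11/20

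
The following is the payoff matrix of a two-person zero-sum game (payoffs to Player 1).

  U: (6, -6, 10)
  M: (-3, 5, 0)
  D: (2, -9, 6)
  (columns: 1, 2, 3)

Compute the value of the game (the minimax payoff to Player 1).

3/5

Row minima: U → -6, M → -3, D → -9; maximin = -3.
Column maxima: 1 → 6, 2 → 5, 3 → 10; minimax = 5.
-3 ≠ 5, so there is no saddle point; optimal play is mixed.
D is strictly dominated by U, so Player 1 never plays it.
3 is strictly dominated by 1 (it gives Player 1 strictly more in every row), so Player 2 never plays it.
On the remaining 2×2 (U, M vs 1, 2):
Let Player 1 play U with probability p. Expected payoff against 1: 6p + (-3)(1−p) = 9p − 3; against 2: (-6)p + 5(1−p) = −11p + 5.
Setting these equal: 9p − 3 = −11p + 5 ⇒ 20p = 8 ⇒ p = 2/5, and the value is (9)·(2/5) − 3 = 3/5.
For Player 2: with q = P(1), equating U's and M's payoffs gives 12q − 6 = −8q + 5 ⇒ q = 11/20.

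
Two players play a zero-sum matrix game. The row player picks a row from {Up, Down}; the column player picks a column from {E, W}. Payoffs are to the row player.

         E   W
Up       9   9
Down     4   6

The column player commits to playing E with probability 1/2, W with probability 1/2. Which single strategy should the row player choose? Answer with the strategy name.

Up

Expected payoff of Up: (1/2)·9 + (1/2)·9 = 9.
Expected payoff of Down: (1/2)·4 + (1/2)·6 = 5.
The largest is 9, so the row player's best response is Up.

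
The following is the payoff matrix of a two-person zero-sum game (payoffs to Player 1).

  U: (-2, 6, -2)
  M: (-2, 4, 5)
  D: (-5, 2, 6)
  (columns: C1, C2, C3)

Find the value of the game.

-2

Row minima: U → -2, M → -2, D → -5; maximin = -2.
Column maxima: C1 → -2, C2 → 6, C3 → 6; minimax = -2.
Since maximin = minimax = -2, there is a saddle point and the value is -2.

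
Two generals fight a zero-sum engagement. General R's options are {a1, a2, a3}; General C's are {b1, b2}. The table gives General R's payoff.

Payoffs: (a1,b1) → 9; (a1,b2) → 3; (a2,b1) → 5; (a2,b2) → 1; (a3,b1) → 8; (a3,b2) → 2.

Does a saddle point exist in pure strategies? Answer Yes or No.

Yes

Row minima: a1 → 3, a2 → 1, a3 → 2; maximin = 3.
Column maxima: b1 → 9, b2 → 3; minimax = 3.
maximin = minimax = 3, so a saddle point exists.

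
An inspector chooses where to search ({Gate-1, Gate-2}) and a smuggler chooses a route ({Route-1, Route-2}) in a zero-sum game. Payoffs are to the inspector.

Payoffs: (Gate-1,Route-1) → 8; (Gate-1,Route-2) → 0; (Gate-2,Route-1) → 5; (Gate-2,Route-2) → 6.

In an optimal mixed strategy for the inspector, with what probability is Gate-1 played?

Row minima: Gate-1 → 0, Gate-2 → 5; maximin = 5.
Column maxima: Route-1 → 8, Route-2 → 6; minimax = 6.
5 ≠ 6, so there is no saddle point; optimal play is mixed.
Let the inspector play Gate-1 with probability p. Expected payoff against Route-1: 8p + 5(1−p) = 3p + 5; against Route-2: 0p + 6(1−p) = −6p + 6.
Setting these equal: 3p + 5 = −6p + 6 ⇒ 9p = 1 ⇒ p = 1/9, and the value is (3)·(1/9) + 5 = 16/3.
For the smuggler: with q = P(Route-1), equating Gate-1's and Gate-2's payoffs gives 8q = −q + 6 ⇒ q = 2/3.

1/9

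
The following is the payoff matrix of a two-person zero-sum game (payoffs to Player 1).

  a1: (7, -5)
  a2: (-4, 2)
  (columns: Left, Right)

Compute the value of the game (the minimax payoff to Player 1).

Row minima: a1 → -5, a2 → -4; maximin = -4.
Column maxima: Left → 7, Right → 2; minimax = 2.
-4 ≠ 2, so there is no saddle point; optimal play is mixed.
Let Player 1 play a1 with probability p. Expected payoff against Left: 7p + (-4)(1−p) = 11p − 4; against Right: (-5)p + 2(1−p) = −7p + 2.
Setting these equal: 11p − 4 = −7p + 2 ⇒ 18p = 6 ⇒ p = 1/3, and the value is (11)·(1/3) − 4 = -1/3.
For Player 2: with q = P(Left), equating a1's and a2's payoffs gives 12q − 5 = −6q + 2 ⇒ q = 7/18.

-1/3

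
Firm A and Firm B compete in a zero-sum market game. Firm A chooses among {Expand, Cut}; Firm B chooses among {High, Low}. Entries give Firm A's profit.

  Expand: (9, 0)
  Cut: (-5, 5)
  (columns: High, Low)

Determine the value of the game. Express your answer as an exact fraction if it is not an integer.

45/19

Row minima: Expand → 0, Cut → -5; maximin = 0.
Column maxima: High → 9, Low → 5; minimax = 5.
0 ≠ 5, so there is no saddle point; optimal play is mixed.
Let Firm A play Expand with probability p. Expected payoff against High: 9p + (-5)(1−p) = 14p − 5; against Low: 0p + 5(1−p) = −5p + 5.
Setting these equal: 14p − 5 = −5p + 5 ⇒ 19p = 10 ⇒ p = 10/19, and the value is (14)·(10/19) − 5 = 45/19.
For Firm B: with q = P(High), equating Expand's and Cut's payoffs gives 9q = −10q + 5 ⇒ q = 5/19.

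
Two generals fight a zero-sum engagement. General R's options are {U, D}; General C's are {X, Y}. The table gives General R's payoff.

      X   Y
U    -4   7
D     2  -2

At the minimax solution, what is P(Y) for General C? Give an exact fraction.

2/5

Row minima: U → -4, D → -2; maximin = -2.
Column maxima: X → 2, Y → 7; minimax = 2.
-2 ≠ 2, so there is no saddle point; optimal play is mixed.
Let General R play U with probability p. Expected payoff against X: (-4)p + 2(1−p) = −6p + 2; against Y: 7p + (-2)(1−p) = 9p − 2.
Setting these equal: −6p + 2 = 9p − 2 ⇒ −15p = -4 ⇒ p = 4/15, and the value is (-6)·(4/15) + 2 = 2/5.
For General C: with q = P(X), equating U's and D's payoffs gives −11q + 7 = 4q − 2 ⇒ q = 3/5.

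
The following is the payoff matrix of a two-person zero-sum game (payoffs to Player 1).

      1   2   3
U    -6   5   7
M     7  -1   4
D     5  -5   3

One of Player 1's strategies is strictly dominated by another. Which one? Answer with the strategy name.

M gives a strictly higher payoff than D against every column: 7 > 5, -1 > -5, 4 > 3.
So D is strictly dominated and Player 1 never plays it.

D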